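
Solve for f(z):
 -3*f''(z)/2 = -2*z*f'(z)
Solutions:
 f(z) = C1 + C2*erfi(sqrt(6)*z/3)


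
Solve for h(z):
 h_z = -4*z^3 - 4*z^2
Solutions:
 h(z) = C1 - z^4 - 4*z^3/3


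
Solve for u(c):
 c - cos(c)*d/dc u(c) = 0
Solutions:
 u(c) = C1 + Integral(c/cos(c), c)


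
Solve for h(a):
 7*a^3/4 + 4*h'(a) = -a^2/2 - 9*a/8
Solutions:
 h(a) = C1 - 7*a^4/64 - a^3/24 - 9*a^2/64


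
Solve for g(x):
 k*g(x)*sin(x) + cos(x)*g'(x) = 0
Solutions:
 g(x) = C1*exp(k*log(cos(x)))


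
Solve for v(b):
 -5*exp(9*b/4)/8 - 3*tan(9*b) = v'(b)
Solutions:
 v(b) = C1 - 5*exp(9*b/4)/18 + log(cos(9*b))/3


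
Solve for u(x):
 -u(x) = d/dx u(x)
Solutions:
 u(x) = C1*exp(-x)


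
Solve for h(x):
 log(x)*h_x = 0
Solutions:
 h(x) = C1


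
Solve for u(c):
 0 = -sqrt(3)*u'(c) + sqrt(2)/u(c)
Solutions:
 u(c) = -sqrt(C1 + 6*sqrt(6)*c)/3
 u(c) = sqrt(C1 + 6*sqrt(6)*c)/3


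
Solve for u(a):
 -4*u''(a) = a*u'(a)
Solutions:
 u(a) = C1 + C2*erf(sqrt(2)*a/4)


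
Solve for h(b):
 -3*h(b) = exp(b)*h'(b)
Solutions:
 h(b) = C1*exp(3*exp(-b))


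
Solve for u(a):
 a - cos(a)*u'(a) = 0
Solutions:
 u(a) = C1 + Integral(a/cos(a), a)


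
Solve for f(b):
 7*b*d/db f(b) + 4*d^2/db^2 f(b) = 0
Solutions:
 f(b) = C1 + C2*erf(sqrt(14)*b/4)


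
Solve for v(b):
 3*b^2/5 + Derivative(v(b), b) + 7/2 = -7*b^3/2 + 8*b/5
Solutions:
 v(b) = C1 - 7*b^4/8 - b^3/5 + 4*b^2/5 - 7*b/2


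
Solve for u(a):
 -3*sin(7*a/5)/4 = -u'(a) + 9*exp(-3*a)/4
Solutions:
 u(a) = C1 - 15*cos(7*a/5)/28 - 3*exp(-3*a)/4


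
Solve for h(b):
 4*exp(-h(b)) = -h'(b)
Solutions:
 h(b) = log(C1 - 4*b)


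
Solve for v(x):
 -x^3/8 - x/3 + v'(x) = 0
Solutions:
 v(x) = C1 + x^4/32 + x^2/6


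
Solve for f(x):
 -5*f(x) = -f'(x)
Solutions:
 f(x) = C1*exp(5*x)


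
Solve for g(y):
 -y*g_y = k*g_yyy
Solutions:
 g(y) = C1 + Integral(C2*airyai(y*(-1/k)^(1/3)) + C3*airybi(y*(-1/k)^(1/3)), y)


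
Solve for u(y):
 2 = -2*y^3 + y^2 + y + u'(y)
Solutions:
 u(y) = C1 + y^4/2 - y^3/3 - y^2/2 + 2*y


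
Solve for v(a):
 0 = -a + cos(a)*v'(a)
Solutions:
 v(a) = C1 + Integral(a/cos(a), a)


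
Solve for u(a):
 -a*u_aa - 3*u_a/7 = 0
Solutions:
 u(a) = C1 + C2*a^(4/7)


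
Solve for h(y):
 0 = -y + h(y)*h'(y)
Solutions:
 h(y) = -sqrt(C1 + y^2)
 h(y) = sqrt(C1 + y^2)


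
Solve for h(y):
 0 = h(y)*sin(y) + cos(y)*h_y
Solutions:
 h(y) = C1*cos(y)


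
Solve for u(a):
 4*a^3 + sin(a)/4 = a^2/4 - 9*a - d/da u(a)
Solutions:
 u(a) = C1 - a^4 + a^3/12 - 9*a^2/2 + cos(a)/4


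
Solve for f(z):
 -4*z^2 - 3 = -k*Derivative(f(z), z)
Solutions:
 f(z) = C1 + 4*z^3/(3*k) + 3*z/k


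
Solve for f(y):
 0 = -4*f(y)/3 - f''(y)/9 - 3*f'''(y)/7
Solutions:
 f(y) = C1*exp(y*(-14 + 7*7^(2/3)/(486*sqrt(59098) + 118147)^(1/3) + 7^(1/3)*(486*sqrt(59098) + 118147)^(1/3))/162)*sin(sqrt(3)*7^(1/3)*y*(-(486*sqrt(59098) + 118147)^(1/3) + 7*7^(1/3)/(486*sqrt(59098) + 118147)^(1/3))/162) + C2*exp(y*(-14 + 7*7^(2/3)/(486*sqrt(59098) + 118147)^(1/3) + 7^(1/3)*(486*sqrt(59098) + 118147)^(1/3))/162)*cos(sqrt(3)*7^(1/3)*y*(-(486*sqrt(59098) + 118147)^(1/3) + 7*7^(1/3)/(486*sqrt(59098) + 118147)^(1/3))/162) + C3*exp(-y*(7*7^(2/3)/(486*sqrt(59098) + 118147)^(1/3) + 7 + 7^(1/3)*(486*sqrt(59098) + 118147)^(1/3))/81)


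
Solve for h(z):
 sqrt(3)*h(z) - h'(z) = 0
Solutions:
 h(z) = C1*exp(sqrt(3)*z)


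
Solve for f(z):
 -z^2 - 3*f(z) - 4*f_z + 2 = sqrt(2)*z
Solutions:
 f(z) = C1*exp(-3*z/4) - z^2/3 - sqrt(2)*z/3 + 8*z/9 - 14/27 + 4*sqrt(2)/9


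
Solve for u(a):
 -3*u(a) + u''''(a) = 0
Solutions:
 u(a) = C1*exp(-3^(1/4)*a) + C2*exp(3^(1/4)*a) + C3*sin(3^(1/4)*a) + C4*cos(3^(1/4)*a)


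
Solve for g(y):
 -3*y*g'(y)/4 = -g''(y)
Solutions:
 g(y) = C1 + C2*erfi(sqrt(6)*y/4)


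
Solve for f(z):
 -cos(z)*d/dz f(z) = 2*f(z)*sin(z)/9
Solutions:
 f(z) = C1*cos(z)^(2/9)


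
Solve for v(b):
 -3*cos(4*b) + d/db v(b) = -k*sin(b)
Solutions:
 v(b) = C1 + k*cos(b) + 3*sin(4*b)/4


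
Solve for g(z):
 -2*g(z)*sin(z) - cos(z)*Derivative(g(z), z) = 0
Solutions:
 g(z) = C1*cos(z)^2


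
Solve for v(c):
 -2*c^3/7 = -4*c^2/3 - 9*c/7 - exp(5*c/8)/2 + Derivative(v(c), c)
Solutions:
 v(c) = C1 - c^4/14 + 4*c^3/9 + 9*c^2/14 + 4*exp(5*c/8)/5


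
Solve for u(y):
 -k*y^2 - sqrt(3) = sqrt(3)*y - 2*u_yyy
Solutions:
 u(y) = C1 + C2*y + C3*y^2 + k*y^5/120 + sqrt(3)*y^4/48 + sqrt(3)*y^3/12


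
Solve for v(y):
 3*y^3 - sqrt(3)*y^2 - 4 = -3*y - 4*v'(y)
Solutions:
 v(y) = C1 - 3*y^4/16 + sqrt(3)*y^3/12 - 3*y^2/8 + y


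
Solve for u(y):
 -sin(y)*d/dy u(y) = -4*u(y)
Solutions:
 u(y) = C1*(cos(y)^2 - 2*cos(y) + 1)/(cos(y)^2 + 2*cos(y) + 1)


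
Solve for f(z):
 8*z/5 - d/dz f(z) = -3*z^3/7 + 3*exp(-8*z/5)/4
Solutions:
 f(z) = C1 + 3*z^4/28 + 4*z^2/5 + 15*exp(-8*z/5)/32


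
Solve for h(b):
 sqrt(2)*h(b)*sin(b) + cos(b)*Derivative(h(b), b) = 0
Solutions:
 h(b) = C1*cos(b)^(sqrt(2))


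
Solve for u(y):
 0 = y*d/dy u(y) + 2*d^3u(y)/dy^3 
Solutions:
 u(y) = C1 + Integral(C2*airyai(-2^(2/3)*y/2) + C3*airybi(-2^(2/3)*y/2), y)


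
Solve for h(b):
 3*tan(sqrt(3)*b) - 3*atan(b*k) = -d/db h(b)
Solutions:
 h(b) = C1 + 3*Piecewise((b*atan(b*k) - log(b^2*k^2 + 1)/(2*k), Ne(k, 0)), (0, True)) + sqrt(3)*log(cos(sqrt(3)*b))


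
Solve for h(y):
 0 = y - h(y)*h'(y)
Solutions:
 h(y) = -sqrt(C1 + y^2)
 h(y) = sqrt(C1 + y^2)


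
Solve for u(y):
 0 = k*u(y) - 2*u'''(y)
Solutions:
 u(y) = C1*exp(2^(2/3)*k^(1/3)*y/2) + C2*exp(2^(2/3)*k^(1/3)*y*(-1 + sqrt(3)*I)/4) + C3*exp(-2^(2/3)*k^(1/3)*y*(1 + sqrt(3)*I)/4)


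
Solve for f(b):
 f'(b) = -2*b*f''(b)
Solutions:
 f(b) = C1 + C2*sqrt(b)


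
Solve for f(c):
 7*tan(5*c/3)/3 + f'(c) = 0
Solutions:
 f(c) = C1 + 7*log(cos(5*c/3))/5


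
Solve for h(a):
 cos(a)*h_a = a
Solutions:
 h(a) = C1 + Integral(a/cos(a), a)


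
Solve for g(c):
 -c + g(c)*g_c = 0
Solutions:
 g(c) = -sqrt(C1 + c^2)
 g(c) = sqrt(C1 + c^2)


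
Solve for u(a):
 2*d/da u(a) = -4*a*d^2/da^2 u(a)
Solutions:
 u(a) = C1 + C2*sqrt(a)


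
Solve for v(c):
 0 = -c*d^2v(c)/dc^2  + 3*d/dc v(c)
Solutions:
 v(c) = C1 + C2*c^4


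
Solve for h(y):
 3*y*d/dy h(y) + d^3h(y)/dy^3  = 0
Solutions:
 h(y) = C1 + Integral(C2*airyai(-3^(1/3)*y) + C3*airybi(-3^(1/3)*y), y)


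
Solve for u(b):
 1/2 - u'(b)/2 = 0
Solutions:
 u(b) = C1 + b


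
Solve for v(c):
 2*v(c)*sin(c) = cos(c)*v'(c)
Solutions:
 v(c) = C1/cos(c)^2


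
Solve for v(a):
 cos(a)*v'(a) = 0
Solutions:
 v(a) = C1


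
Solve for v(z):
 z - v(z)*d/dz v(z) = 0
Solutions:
 v(z) = -sqrt(C1 + z^2)
 v(z) = sqrt(C1 + z^2)


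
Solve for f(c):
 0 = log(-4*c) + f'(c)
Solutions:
 f(c) = C1 - c*log(-c) + c*(1 - 2*log(2))


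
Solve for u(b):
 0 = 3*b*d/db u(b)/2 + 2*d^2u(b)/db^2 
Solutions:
 u(b) = C1 + C2*erf(sqrt(6)*b/4)


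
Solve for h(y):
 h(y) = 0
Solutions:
 h(y) = 0


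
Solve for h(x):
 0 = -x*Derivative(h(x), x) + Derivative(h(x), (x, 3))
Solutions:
 h(x) = C1 + Integral(C2*airyai(x) + C3*airybi(x), x)


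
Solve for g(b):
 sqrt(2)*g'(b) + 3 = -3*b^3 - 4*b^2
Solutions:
 g(b) = C1 - 3*sqrt(2)*b^4/8 - 2*sqrt(2)*b^3/3 - 3*sqrt(2)*b/2


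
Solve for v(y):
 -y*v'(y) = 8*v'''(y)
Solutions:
 v(y) = C1 + Integral(C2*airyai(-y/2) + C3*airybi(-y/2), y)


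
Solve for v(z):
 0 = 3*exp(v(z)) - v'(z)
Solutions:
 v(z) = log(-1/(C1 + 3*z))


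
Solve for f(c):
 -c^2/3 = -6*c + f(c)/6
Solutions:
 f(c) = 2*c*(18 - c)


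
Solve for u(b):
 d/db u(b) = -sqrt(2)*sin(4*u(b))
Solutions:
 u(b) = -acos((-C1 - exp(8*sqrt(2)*b))/(C1 - exp(8*sqrt(2)*b)))/4 + pi/2
 u(b) = acos((-C1 - exp(8*sqrt(2)*b))/(C1 - exp(8*sqrt(2)*b)))/4


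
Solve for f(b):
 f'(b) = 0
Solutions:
 f(b) = C1


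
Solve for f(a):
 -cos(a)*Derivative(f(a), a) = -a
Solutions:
 f(a) = C1 + Integral(a/cos(a), a)


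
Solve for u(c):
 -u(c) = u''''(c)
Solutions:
 u(c) = (C1*sin(sqrt(2)*c/2) + C2*cos(sqrt(2)*c/2))*exp(-sqrt(2)*c/2) + (C3*sin(sqrt(2)*c/2) + C4*cos(sqrt(2)*c/2))*exp(sqrt(2)*c/2)


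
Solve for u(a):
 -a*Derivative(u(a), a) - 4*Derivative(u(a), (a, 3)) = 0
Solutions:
 u(a) = C1 + Integral(C2*airyai(-2^(1/3)*a/2) + C3*airybi(-2^(1/3)*a/2), a)


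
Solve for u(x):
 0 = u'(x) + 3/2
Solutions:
 u(x) = C1 - 3*x/2


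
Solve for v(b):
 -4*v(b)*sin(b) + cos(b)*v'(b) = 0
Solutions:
 v(b) = C1/cos(b)^4


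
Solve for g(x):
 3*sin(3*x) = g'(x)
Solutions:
 g(x) = C1 - cos(3*x)


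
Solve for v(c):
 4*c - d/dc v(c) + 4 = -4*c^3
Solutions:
 v(c) = C1 + c^4 + 2*c^2 + 4*c


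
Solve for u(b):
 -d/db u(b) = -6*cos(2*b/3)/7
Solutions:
 u(b) = C1 + 9*sin(2*b/3)/7


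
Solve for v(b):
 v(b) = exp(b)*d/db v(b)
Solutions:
 v(b) = C1*exp(-exp(-b))


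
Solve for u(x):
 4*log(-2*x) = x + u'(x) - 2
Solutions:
 u(x) = C1 - x^2/2 + 4*x*log(-x) + 2*x*(-1 + 2*log(2))


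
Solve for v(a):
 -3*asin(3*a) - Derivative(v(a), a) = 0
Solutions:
 v(a) = C1 - 3*a*asin(3*a) - sqrt(1 - 9*a^2)


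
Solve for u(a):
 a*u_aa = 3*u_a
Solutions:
 u(a) = C1 + C2*a^4


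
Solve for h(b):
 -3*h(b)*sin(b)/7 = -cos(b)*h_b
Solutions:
 h(b) = C1/cos(b)^(3/7)


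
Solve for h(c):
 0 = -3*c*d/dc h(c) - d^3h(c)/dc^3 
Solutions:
 h(c) = C1 + Integral(C2*airyai(-3^(1/3)*c) + C3*airybi(-3^(1/3)*c), c)


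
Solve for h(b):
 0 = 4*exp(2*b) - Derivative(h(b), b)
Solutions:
 h(b) = C1 + 2*exp(2*b)


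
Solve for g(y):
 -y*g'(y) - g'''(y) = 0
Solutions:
 g(y) = C1 + Integral(C2*airyai(-y) + C3*airybi(-y), y)


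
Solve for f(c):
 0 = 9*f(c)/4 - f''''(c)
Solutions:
 f(c) = C1*exp(-sqrt(6)*c/2) + C2*exp(sqrt(6)*c/2) + C3*sin(sqrt(6)*c/2) + C4*cos(sqrt(6)*c/2)


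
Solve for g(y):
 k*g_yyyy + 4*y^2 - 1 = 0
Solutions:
 g(y) = C1 + C2*y + C3*y^2 + C4*y^3 - y^6/(90*k) + y^4/(24*k)


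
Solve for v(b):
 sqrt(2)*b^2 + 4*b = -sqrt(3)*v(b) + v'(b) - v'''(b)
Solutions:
 v(b) = C1*exp(2^(1/3)*sqrt(3)*b*(2/(sqrt(77) + 9)^(1/3) + 2^(1/3)*(sqrt(77) + 9)^(1/3))/12)*sin(2^(1/3)*b*(-2^(1/3)*(sqrt(77) + 9)^(1/3) + 2/(sqrt(77) + 9)^(1/3))/4) + C2*exp(2^(1/3)*sqrt(3)*b*(2/(sqrt(77) + 9)^(1/3) + 2^(1/3)*(sqrt(77) + 9)^(1/3))/12)*cos(2^(1/3)*b*(-2^(1/3)*(sqrt(77) + 9)^(1/3) + 2/(sqrt(77) + 9)^(1/3))/4) + C3*exp(-2^(1/3)*sqrt(3)*b*(2/(sqrt(77) + 9)^(1/3) + 2^(1/3)*(sqrt(77) + 9)^(1/3))/6) - sqrt(6)*b^2/3 - 4*sqrt(3)*b/3 - 2*sqrt(2)*b/3 - 4/3 - 2*sqrt(6)/9


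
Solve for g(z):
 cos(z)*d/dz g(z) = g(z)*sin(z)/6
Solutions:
 g(z) = C1/cos(z)^(1/6)


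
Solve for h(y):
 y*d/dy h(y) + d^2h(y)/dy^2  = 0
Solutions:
 h(y) = C1 + C2*erf(sqrt(2)*y/2)


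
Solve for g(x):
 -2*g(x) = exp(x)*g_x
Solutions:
 g(x) = C1*exp(2*exp(-x))


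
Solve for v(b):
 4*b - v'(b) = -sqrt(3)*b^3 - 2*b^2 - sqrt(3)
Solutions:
 v(b) = C1 + sqrt(3)*b^4/4 + 2*b^3/3 + 2*b^2 + sqrt(3)*b


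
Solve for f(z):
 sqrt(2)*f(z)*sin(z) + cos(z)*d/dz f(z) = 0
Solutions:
 f(z) = C1*cos(z)^(sqrt(2))


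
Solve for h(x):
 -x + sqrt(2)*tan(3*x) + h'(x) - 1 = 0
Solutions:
 h(x) = C1 + x^2/2 + x + sqrt(2)*log(cos(3*x))/3


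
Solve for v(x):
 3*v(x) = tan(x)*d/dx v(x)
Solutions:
 v(x) = C1*sin(x)^3


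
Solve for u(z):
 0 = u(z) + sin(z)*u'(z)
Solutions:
 u(z) = C1*sqrt(cos(z) + 1)/sqrt(cos(z) - 1)


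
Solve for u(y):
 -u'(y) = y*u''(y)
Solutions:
 u(y) = C1 + C2*log(y)


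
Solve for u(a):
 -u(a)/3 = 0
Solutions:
 u(a) = 0


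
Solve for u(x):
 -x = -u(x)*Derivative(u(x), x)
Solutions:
 u(x) = -sqrt(C1 + x^2)
 u(x) = sqrt(C1 + x^2)


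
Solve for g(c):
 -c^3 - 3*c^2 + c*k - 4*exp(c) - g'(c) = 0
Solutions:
 g(c) = C1 - c^4/4 - c^3 + c^2*k/2 - 4*exp(c)


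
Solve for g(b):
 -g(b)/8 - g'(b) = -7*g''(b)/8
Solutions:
 g(b) = C1*exp(b*(4 - sqrt(23))/7) + C2*exp(b*(4 + sqrt(23))/7)


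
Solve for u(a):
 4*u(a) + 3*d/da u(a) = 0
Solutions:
 u(a) = C1*exp(-4*a/3)


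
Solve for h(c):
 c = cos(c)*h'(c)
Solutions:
 h(c) = C1 + Integral(c/cos(c), c)


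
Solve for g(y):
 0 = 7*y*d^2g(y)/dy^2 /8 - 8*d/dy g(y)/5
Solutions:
 g(y) = C1 + C2*y^(99/35)


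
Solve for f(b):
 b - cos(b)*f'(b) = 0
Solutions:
 f(b) = C1 + Integral(b/cos(b), b)


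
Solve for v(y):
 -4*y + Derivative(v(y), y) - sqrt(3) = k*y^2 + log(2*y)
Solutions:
 v(y) = C1 + k*y^3/3 + 2*y^2 + y*log(y) - y + y*log(2) + sqrt(3)*y


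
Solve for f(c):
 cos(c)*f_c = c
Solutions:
 f(c) = C1 + Integral(c/cos(c), c)


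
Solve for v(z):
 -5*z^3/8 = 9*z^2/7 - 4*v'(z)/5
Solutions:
 v(z) = C1 + 25*z^4/128 + 15*z^3/28


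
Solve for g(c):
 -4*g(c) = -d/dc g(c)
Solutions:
 g(c) = C1*exp(4*c)


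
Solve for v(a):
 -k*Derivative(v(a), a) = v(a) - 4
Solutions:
 v(a) = C1*exp(-a/k) + 4


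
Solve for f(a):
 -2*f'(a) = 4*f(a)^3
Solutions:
 f(a) = -sqrt(2)*sqrt(-1/(C1 - 2*a))/2
 f(a) = sqrt(2)*sqrt(-1/(C1 - 2*a))/2


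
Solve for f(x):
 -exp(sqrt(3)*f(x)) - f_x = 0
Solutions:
 f(x) = sqrt(3)*(2*log(1/(C1 + x)) - log(3))/6


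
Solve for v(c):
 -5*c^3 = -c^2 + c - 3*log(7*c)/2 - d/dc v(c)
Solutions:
 v(c) = C1 + 5*c^4/4 - c^3/3 + c^2/2 - 3*c*log(c)/2 - 3*c*log(7)/2 + 3*c/2


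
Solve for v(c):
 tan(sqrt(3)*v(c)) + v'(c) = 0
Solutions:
 v(c) = sqrt(3)*(pi - asin(C1*exp(-sqrt(3)*c)))/3
 v(c) = sqrt(3)*asin(C1*exp(-sqrt(3)*c))/3


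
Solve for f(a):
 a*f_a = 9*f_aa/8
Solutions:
 f(a) = C1 + C2*erfi(2*a/3)


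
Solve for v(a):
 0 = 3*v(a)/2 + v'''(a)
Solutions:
 v(a) = C3*exp(-2^(2/3)*3^(1/3)*a/2) + (C1*sin(2^(2/3)*3^(5/6)*a/4) + C2*cos(2^(2/3)*3^(5/6)*a/4))*exp(2^(2/3)*3^(1/3)*a/4)


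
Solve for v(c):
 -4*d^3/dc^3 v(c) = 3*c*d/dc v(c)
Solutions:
 v(c) = C1 + Integral(C2*airyai(-6^(1/3)*c/2) + C3*airybi(-6^(1/3)*c/2), c)


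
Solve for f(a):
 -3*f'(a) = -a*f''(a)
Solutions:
 f(a) = C1 + C2*a^4


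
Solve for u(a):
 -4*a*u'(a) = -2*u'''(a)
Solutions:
 u(a) = C1 + Integral(C2*airyai(2^(1/3)*a) + C3*airybi(2^(1/3)*a), a)


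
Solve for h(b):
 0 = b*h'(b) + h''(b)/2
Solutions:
 h(b) = C1 + C2*erf(b)


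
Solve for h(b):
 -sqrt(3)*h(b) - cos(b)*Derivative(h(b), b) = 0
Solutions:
 h(b) = C1*(sin(b) - 1)^(sqrt(3)/2)/(sin(b) + 1)^(sqrt(3)/2)


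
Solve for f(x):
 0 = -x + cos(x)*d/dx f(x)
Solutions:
 f(x) = C1 + Integral(x/cos(x), x)


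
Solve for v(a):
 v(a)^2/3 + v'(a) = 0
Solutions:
 v(a) = 3/(C1 + a)


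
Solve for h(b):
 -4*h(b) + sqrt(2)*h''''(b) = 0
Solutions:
 h(b) = C1*exp(-2^(3/8)*b) + C2*exp(2^(3/8)*b) + C3*sin(2^(3/8)*b) + C4*cos(2^(3/8)*b)


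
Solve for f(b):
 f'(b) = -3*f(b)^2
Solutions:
 f(b) = 1/(C1 + 3*b)


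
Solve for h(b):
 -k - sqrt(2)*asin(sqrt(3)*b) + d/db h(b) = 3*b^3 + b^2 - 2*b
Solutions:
 h(b) = C1 + 3*b^4/4 + b^3/3 - b^2 + b*k + sqrt(2)*(b*asin(sqrt(3)*b) + sqrt(3)*sqrt(1 - 3*b^2)/3)


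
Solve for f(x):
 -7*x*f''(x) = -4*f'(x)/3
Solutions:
 f(x) = C1 + C2*x^(25/21)


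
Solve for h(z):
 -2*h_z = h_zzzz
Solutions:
 h(z) = C1 + C4*exp(-2^(1/3)*z) + (C2*sin(2^(1/3)*sqrt(3)*z/2) + C3*cos(2^(1/3)*sqrt(3)*z/2))*exp(2^(1/3)*z/2)


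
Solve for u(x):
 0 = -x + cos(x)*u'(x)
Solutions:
 u(x) = C1 + Integral(x/cos(x), x)


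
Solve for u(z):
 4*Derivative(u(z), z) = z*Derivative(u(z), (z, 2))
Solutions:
 u(z) = C1 + C2*z^5


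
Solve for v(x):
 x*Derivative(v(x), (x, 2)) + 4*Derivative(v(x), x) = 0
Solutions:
 v(x) = C1 + C2/x^3


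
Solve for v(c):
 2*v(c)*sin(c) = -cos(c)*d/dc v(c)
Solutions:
 v(c) = C1*cos(c)^2


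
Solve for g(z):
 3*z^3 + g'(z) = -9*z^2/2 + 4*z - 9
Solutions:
 g(z) = C1 - 3*z^4/4 - 3*z^3/2 + 2*z^2 - 9*z


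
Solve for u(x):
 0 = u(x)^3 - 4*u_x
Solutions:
 u(x) = -sqrt(2)*sqrt(-1/(C1 + x))
 u(x) = sqrt(2)*sqrt(-1/(C1 + x))


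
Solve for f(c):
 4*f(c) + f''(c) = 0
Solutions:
 f(c) = C1*sin(2*c) + C2*cos(2*c)


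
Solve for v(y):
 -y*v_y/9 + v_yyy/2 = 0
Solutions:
 v(y) = C1 + Integral(C2*airyai(6^(1/3)*y/3) + C3*airybi(6^(1/3)*y/3), y)


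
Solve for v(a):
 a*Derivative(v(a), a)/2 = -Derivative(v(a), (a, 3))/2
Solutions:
 v(a) = C1 + Integral(C2*airyai(-a) + C3*airybi(-a), a)


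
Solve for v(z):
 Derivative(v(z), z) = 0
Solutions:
 v(z) = C1


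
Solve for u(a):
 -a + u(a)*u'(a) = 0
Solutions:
 u(a) = -sqrt(C1 + a^2)
 u(a) = sqrt(C1 + a^2)


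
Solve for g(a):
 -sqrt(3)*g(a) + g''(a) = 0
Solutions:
 g(a) = C1*exp(-3^(1/4)*a) + C2*exp(3^(1/4)*a)


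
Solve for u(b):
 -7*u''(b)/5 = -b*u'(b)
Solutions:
 u(b) = C1 + C2*erfi(sqrt(70)*b/14)


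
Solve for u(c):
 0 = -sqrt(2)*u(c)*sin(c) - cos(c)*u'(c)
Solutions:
 u(c) = C1*cos(c)^(sqrt(2))


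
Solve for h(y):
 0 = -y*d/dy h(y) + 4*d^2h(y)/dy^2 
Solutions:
 h(y) = C1 + C2*erfi(sqrt(2)*y/4)


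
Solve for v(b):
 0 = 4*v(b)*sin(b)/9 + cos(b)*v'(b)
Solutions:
 v(b) = C1*cos(b)^(4/9)


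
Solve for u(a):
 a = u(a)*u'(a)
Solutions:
 u(a) = -sqrt(C1 + a^2)
 u(a) = sqrt(C1 + a^2)


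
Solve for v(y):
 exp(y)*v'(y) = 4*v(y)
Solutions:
 v(y) = C1*exp(-4*exp(-y))


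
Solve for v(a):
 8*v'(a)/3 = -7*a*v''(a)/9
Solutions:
 v(a) = C1 + C2/a^(17/7)


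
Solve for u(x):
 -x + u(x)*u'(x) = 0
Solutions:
 u(x) = -sqrt(C1 + x^2)
 u(x) = sqrt(C1 + x^2)


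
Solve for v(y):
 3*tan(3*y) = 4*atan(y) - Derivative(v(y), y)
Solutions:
 v(y) = C1 + 4*y*atan(y) - 2*log(y^2 + 1) + log(cos(3*y))


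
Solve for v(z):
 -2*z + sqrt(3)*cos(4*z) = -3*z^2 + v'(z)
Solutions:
 v(z) = C1 + z^3 - z^2 + sqrt(3)*sin(4*z)/4


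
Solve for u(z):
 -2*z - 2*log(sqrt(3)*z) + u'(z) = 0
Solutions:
 u(z) = C1 + z^2 + 2*z*log(z) - 2*z + z*log(3)


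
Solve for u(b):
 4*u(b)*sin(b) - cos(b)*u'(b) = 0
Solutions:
 u(b) = C1/cos(b)^4


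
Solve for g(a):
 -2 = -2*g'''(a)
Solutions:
 g(a) = C1 + C2*a + C3*a^2 + a^3/6


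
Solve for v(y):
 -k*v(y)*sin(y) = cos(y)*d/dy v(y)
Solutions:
 v(y) = C1*exp(k*log(cos(y)))


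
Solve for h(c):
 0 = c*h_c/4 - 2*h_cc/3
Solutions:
 h(c) = C1 + C2*erfi(sqrt(3)*c/4)


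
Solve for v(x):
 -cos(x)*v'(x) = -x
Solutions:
 v(x) = C1 + Integral(x/cos(x), x)


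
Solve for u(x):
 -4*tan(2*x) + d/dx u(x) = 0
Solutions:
 u(x) = C1 - 2*log(cos(2*x))


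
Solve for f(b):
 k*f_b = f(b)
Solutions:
 f(b) = C1*exp(b/k)


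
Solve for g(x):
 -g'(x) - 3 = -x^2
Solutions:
 g(x) = C1 + x^3/3 - 3*x


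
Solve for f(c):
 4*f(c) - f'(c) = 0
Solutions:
 f(c) = C1*exp(4*c)


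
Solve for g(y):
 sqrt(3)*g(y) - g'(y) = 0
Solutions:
 g(y) = C1*exp(sqrt(3)*y)


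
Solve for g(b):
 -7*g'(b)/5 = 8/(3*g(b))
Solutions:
 g(b) = -sqrt(C1 - 1680*b)/21
 g(b) = sqrt(C1 - 1680*b)/21


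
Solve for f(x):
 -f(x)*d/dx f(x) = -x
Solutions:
 f(x) = -sqrt(C1 + x^2)
 f(x) = sqrt(C1 + x^2)


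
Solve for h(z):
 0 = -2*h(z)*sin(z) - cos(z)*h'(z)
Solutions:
 h(z) = C1*cos(z)^2


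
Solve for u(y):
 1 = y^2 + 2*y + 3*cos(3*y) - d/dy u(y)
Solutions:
 u(y) = C1 + y^3/3 + y^2 - y + sin(3*y)


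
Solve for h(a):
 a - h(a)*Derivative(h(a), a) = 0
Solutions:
 h(a) = -sqrt(C1 + a^2)
 h(a) = sqrt(C1 + a^2)


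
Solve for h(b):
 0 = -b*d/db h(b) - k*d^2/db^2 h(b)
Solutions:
 h(b) = C1 + C2*sqrt(k)*erf(sqrt(2)*b*sqrt(1/k)/2)


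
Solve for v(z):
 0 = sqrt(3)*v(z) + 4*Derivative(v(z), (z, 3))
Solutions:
 v(z) = C3*exp(-2^(1/3)*3^(1/6)*z/2) + (C1*sin(2^(1/3)*3^(2/3)*z/4) + C2*cos(2^(1/3)*3^(2/3)*z/4))*exp(2^(1/3)*3^(1/6)*z/4)


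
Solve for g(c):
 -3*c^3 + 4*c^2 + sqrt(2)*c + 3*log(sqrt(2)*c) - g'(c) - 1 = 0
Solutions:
 g(c) = C1 - 3*c^4/4 + 4*c^3/3 + sqrt(2)*c^2/2 + 3*c*log(c) - 4*c + 3*c*log(2)/2


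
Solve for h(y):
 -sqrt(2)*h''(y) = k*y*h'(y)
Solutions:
 h(y) = Piecewise((-2^(3/4)*sqrt(pi)*C1*erf(2^(1/4)*sqrt(k)*y/2)/(2*sqrt(k)) - C2, (k > 0) | (k < 0)), (-C1*y - C2, True))


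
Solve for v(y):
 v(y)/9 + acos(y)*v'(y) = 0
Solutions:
 v(y) = C1*exp(-Integral(1/acos(y), y)/9)


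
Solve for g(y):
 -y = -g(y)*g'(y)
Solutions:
 g(y) = -sqrt(C1 + y^2)
 g(y) = sqrt(C1 + y^2)


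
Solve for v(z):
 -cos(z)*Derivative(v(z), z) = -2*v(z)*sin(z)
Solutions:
 v(z) = C1/cos(z)^2


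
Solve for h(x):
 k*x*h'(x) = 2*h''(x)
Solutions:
 h(x) = Piecewise((-sqrt(pi)*C1*erf(x*sqrt(-k)/2)/sqrt(-k) - C2, (k > 0) | (k < 0)), (-C1*x - C2, True))


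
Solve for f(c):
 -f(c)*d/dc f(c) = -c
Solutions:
 f(c) = -sqrt(C1 + c^2)
 f(c) = sqrt(C1 + c^2)


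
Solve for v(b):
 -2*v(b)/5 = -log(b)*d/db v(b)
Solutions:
 v(b) = C1*exp(2*li(b)/5)


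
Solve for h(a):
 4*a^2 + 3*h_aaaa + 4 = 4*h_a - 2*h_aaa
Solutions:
 h(a) = C1 + C2*exp(-a*(2*2^(2/3)/(9*sqrt(705) + 239)^(1/3) + 4 + 2^(1/3)*(9*sqrt(705) + 239)^(1/3))/18)*sin(2^(1/3)*sqrt(3)*a*(-(9*sqrt(705) + 239)^(1/3) + 2*2^(1/3)/(9*sqrt(705) + 239)^(1/3))/18) + C3*exp(-a*(2*2^(2/3)/(9*sqrt(705) + 239)^(1/3) + 4 + 2^(1/3)*(9*sqrt(705) + 239)^(1/3))/18)*cos(2^(1/3)*sqrt(3)*a*(-(9*sqrt(705) + 239)^(1/3) + 2*2^(1/3)/(9*sqrt(705) + 239)^(1/3))/18) + C4*exp(a*(-2 + 2*2^(2/3)/(9*sqrt(705) + 239)^(1/3) + 2^(1/3)*(9*sqrt(705) + 239)^(1/3))/9) + a^3/3 + 2*a


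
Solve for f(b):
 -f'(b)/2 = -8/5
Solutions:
 f(b) = C1 + 16*b/5


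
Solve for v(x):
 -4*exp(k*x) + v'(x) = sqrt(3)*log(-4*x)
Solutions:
 v(x) = C1 + sqrt(3)*x*log(-x) + sqrt(3)*x*(-1 + 2*log(2)) + Piecewise((4*exp(k*x)/k, Ne(k, 0)), (4*x, True))


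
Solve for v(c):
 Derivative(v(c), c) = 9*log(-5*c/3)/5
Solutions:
 v(c) = C1 + 9*c*log(-c)/5 + 9*c*(-log(3) - 1 + log(5))/5


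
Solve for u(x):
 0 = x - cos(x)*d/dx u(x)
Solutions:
 u(x) = C1 + Integral(x/cos(x), x)


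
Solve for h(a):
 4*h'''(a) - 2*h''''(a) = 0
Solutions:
 h(a) = C1 + C2*a + C3*a^2 + C4*exp(2*a)


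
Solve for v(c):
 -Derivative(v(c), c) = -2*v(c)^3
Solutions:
 v(c) = -sqrt(2)*sqrt(-1/(C1 + 2*c))/2
 v(c) = sqrt(2)*sqrt(-1/(C1 + 2*c))/2


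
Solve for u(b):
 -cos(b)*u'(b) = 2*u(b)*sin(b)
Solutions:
 u(b) = C1*cos(b)^2


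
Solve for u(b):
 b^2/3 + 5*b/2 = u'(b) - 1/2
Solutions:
 u(b) = C1 + b^3/9 + 5*b^2/4 + b/2


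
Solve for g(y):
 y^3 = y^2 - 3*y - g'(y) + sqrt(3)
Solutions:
 g(y) = C1 - y^4/4 + y^3/3 - 3*y^2/2 + sqrt(3)*y


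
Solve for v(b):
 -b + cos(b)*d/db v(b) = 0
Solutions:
 v(b) = C1 + Integral(b/cos(b), b)


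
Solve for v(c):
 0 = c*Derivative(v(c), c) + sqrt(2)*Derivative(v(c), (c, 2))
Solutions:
 v(c) = C1 + C2*erf(2^(1/4)*c/2)


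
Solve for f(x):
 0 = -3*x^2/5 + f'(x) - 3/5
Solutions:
 f(x) = C1 + x^3/5 + 3*x/5


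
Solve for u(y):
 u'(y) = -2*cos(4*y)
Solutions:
 u(y) = C1 - sin(4*y)/2


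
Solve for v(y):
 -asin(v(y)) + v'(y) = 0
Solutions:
 Integral(1/asin(_y), (_y, v(y))) = C1 + y


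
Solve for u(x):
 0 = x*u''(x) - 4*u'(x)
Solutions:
 u(x) = C1 + C2*x^5


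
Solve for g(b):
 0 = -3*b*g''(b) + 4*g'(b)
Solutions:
 g(b) = C1 + C2*b^(7/3)


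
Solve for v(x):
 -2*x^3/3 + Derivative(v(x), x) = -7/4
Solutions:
 v(x) = C1 + x^4/6 - 7*x/4


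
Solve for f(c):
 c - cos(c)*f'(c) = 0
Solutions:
 f(c) = C1 + Integral(c/cos(c), c)


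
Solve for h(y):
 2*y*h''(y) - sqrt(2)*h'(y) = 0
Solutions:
 h(y) = C1 + C2*y^(sqrt(2)/2 + 1)


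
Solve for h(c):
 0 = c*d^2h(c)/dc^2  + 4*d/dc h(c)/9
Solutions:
 h(c) = C1 + C2*c^(5/9)


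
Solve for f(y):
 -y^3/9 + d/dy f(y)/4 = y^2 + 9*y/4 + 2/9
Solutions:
 f(y) = C1 + y^4/9 + 4*y^3/3 + 9*y^2/2 + 8*y/9


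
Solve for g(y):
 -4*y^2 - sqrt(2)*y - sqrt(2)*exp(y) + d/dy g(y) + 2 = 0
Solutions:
 g(y) = C1 + 4*y^3/3 + sqrt(2)*y^2/2 - 2*y + sqrt(2)*exp(y)


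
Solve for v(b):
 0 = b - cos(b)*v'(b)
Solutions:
 v(b) = C1 + Integral(b/cos(b), b)


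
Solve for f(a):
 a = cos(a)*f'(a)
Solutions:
 f(a) = C1 + Integral(a/cos(a), a)


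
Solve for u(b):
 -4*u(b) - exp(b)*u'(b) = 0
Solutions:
 u(b) = C1*exp(4*exp(-b))


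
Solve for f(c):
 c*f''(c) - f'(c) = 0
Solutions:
 f(c) = C1 + C2*c^2


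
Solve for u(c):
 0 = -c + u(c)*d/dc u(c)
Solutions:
 u(c) = -sqrt(C1 + c^2)
 u(c) = sqrt(C1 + c^2)


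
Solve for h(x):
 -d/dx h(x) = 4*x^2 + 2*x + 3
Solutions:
 h(x) = C1 - 4*x^3/3 - x^2 - 3*x


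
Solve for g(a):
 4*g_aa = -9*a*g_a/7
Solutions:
 g(a) = C1 + C2*erf(3*sqrt(14)*a/28)


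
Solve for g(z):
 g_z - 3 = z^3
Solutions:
 g(z) = C1 + z^4/4 + 3*z


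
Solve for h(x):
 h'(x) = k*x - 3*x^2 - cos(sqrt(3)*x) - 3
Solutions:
 h(x) = C1 + k*x^2/2 - x^3 - 3*x - sqrt(3)*sin(sqrt(3)*x)/3


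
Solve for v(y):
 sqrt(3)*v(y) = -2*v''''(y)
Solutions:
 v(y) = (C1*sin(2^(1/4)*3^(1/8)*y/2) + C2*cos(2^(1/4)*3^(1/8)*y/2))*exp(-2^(1/4)*3^(1/8)*y/2) + (C3*sin(2^(1/4)*3^(1/8)*y/2) + C4*cos(2^(1/4)*3^(1/8)*y/2))*exp(2^(1/4)*3^(1/8)*y/2)


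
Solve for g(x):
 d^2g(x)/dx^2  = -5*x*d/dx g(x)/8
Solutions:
 g(x) = C1 + C2*erf(sqrt(5)*x/4)


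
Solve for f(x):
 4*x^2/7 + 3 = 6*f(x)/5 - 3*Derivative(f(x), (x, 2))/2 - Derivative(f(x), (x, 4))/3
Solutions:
 f(x) = C1*exp(-sqrt(15)*x*sqrt(-15 + sqrt(385))/10) + C2*exp(sqrt(15)*x*sqrt(-15 + sqrt(385))/10) + C3*sin(sqrt(15)*x*sqrt(15 + sqrt(385))/10) + C4*cos(sqrt(15)*x*sqrt(15 + sqrt(385))/10) + 10*x^2/21 + 155/42


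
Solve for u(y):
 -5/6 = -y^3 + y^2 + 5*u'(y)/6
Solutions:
 u(y) = C1 + 3*y^4/10 - 2*y^3/5 - y


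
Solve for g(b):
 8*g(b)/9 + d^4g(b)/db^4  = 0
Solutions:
 g(b) = (C1*sin(2^(1/4)*sqrt(3)*b/3) + C2*cos(2^(1/4)*sqrt(3)*b/3))*exp(-2^(1/4)*sqrt(3)*b/3) + (C3*sin(2^(1/4)*sqrt(3)*b/3) + C4*cos(2^(1/4)*sqrt(3)*b/3))*exp(2^(1/4)*sqrt(3)*b/3)


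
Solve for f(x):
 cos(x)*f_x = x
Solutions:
 f(x) = C1 + Integral(x/cos(x), x)


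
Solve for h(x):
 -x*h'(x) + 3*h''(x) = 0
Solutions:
 h(x) = C1 + C2*erfi(sqrt(6)*x/6)


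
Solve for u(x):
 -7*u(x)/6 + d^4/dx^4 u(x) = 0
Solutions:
 u(x) = C1*exp(-6^(3/4)*7^(1/4)*x/6) + C2*exp(6^(3/4)*7^(1/4)*x/6) + C3*sin(6^(3/4)*7^(1/4)*x/6) + C4*cos(6^(3/4)*7^(1/4)*x/6)


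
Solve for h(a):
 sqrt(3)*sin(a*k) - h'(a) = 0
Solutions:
 h(a) = C1 - sqrt(3)*cos(a*k)/k


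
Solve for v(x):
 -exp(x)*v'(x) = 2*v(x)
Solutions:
 v(x) = C1*exp(2*exp(-x))


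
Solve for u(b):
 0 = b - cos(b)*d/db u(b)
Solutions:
 u(b) = C1 + Integral(b/cos(b), b)


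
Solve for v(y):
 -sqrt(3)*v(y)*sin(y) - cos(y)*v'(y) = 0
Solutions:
 v(y) = C1*cos(y)^(sqrt(3))


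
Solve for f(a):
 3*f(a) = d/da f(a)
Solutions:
 f(a) = C1*exp(3*a)


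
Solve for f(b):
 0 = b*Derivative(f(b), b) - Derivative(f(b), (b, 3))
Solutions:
 f(b) = C1 + Integral(C2*airyai(b) + C3*airybi(b), b)


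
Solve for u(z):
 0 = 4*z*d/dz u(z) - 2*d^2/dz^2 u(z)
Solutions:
 u(z) = C1 + C2*erfi(z)


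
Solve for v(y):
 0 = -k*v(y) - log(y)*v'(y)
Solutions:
 v(y) = C1*exp(-k*li(y))


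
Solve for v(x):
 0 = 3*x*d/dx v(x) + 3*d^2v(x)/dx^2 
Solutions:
 v(x) = C1 + C2*erf(sqrt(2)*x/2)


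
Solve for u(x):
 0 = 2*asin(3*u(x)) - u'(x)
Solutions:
 Integral(1/asin(3*_y), (_y, u(x))) = C1 + 2*x


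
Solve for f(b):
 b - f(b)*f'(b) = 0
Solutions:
 f(b) = -sqrt(C1 + b^2)
 f(b) = sqrt(C1 + b^2)


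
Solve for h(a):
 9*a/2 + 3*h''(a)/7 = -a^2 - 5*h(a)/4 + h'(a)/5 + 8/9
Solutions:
 h(a) = -4*a^2/5 - 482*a/125 + (C1*sin(2*sqrt(161)*a/15) + C2*cos(2*sqrt(161)*a/15))*exp(7*a/30) + 126536/196875


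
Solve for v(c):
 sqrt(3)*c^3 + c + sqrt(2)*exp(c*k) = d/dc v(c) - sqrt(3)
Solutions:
 v(c) = C1 + sqrt(3)*c^4/4 + c^2/2 + sqrt(3)*c + sqrt(2)*exp(c*k)/k


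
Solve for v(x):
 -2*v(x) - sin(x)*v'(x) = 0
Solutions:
 v(x) = C1*(cos(x) + 1)/(cos(x) - 1)


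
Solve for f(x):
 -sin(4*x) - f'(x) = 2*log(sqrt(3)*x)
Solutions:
 f(x) = C1 - 2*x*log(x) - x*log(3) + 2*x + cos(4*x)/4


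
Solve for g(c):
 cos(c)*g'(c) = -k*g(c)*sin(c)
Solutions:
 g(c) = C1*exp(k*log(cos(c)))


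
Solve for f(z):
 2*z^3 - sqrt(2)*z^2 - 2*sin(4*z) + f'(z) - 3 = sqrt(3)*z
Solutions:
 f(z) = C1 - z^4/2 + sqrt(2)*z^3/3 + sqrt(3)*z^2/2 + 3*z - cos(4*z)/2


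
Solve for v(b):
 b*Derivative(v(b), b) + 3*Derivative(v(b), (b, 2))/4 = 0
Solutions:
 v(b) = C1 + C2*erf(sqrt(6)*b/3)


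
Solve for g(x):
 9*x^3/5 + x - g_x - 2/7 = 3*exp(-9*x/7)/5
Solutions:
 g(x) = C1 + 9*x^4/20 + x^2/2 - 2*x/7 + 7*exp(-9*x/7)/15


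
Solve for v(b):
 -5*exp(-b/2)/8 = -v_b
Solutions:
 v(b) = C1 - 5*exp(-b/2)/4


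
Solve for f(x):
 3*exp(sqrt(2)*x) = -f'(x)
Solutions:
 f(x) = C1 - 3*sqrt(2)*exp(sqrt(2)*x)/2


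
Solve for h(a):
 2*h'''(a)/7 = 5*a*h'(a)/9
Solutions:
 h(a) = C1 + Integral(C2*airyai(420^(1/3)*a/6) + C3*airybi(420^(1/3)*a/6), a)


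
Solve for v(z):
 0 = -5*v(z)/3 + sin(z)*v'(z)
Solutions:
 v(z) = C1*(cos(z) - 1)^(5/6)/(cos(z) + 1)^(5/6)


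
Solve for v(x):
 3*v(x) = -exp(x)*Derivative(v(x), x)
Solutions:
 v(x) = C1*exp(3*exp(-x))


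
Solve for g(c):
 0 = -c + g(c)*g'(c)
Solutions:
 g(c) = -sqrt(C1 + c^2)
 g(c) = sqrt(C1 + c^2)


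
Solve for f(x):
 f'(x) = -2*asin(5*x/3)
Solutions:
 f(x) = C1 - 2*x*asin(5*x/3) - 2*sqrt(9 - 25*x^2)/5


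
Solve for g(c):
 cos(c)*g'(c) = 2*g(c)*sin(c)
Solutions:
 g(c) = C1/cos(c)^2


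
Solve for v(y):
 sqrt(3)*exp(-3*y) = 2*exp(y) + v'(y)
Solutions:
 v(y) = C1 - 2*exp(y) - sqrt(3)*exp(-3*y)/3


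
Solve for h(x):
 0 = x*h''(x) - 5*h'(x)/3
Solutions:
 h(x) = C1 + C2*x^(8/3)


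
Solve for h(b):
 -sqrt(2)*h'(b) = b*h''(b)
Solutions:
 h(b) = C1 + C2*b^(1 - sqrt(2))


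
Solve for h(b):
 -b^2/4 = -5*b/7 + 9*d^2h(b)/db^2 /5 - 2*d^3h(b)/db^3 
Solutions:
 h(b) = C1 + C2*b + C3*exp(9*b/10) - 5*b^4/432 + 25*b^3/1701 + 250*b^2/5103


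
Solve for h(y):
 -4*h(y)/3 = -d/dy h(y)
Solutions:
 h(y) = C1*exp(4*y/3)


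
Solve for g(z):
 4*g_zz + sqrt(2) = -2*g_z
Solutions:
 g(z) = C1 + C2*exp(-z/2) - sqrt(2)*z/2


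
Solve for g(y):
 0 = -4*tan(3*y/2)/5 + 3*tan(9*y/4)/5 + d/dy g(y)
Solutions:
 g(y) = C1 - 8*log(cos(3*y/2))/15 + 4*log(cos(9*y/4))/15


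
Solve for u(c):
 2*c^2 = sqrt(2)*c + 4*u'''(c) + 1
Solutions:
 u(c) = C1 + C2*c + C3*c^2 + c^5/120 - sqrt(2)*c^4/96 - c^3/24


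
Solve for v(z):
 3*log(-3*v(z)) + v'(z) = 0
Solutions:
 Integral(1/(log(-_y) + log(3)), (_y, v(z)))/3 = C1 - z


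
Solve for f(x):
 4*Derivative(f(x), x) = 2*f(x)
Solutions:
 f(x) = C1*exp(x/2)


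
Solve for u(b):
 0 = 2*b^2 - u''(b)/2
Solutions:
 u(b) = C1 + C2*b + b^4/3


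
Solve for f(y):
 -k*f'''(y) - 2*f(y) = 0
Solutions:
 f(y) = C1*exp(2^(1/3)*y*(-1/k)^(1/3)) + C2*exp(2^(1/3)*y*(-1/k)^(1/3)*(-1 + sqrt(3)*I)/2) + C3*exp(-2^(1/3)*y*(-1/k)^(1/3)*(1 + sqrt(3)*I)/2)


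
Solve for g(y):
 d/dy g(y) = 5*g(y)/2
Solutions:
 g(y) = C1*exp(5*y/2)


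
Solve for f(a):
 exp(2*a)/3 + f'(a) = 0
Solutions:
 f(a) = C1 - exp(2*a)/6


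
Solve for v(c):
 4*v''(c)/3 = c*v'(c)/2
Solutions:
 v(c) = C1 + C2*erfi(sqrt(3)*c/4)


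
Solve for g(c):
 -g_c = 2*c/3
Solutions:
 g(c) = C1 - c^2/3


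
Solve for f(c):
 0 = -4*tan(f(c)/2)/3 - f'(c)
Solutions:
 f(c) = -2*asin(C1*exp(-2*c/3)) + 2*pi
 f(c) = 2*asin(C1*exp(-2*c/3))


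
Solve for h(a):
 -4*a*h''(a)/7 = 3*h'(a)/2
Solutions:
 h(a) = C1 + C2/a^(13/8)


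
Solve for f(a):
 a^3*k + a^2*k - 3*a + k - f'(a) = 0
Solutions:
 f(a) = C1 + a^4*k/4 + a^3*k/3 - 3*a^2/2 + a*k


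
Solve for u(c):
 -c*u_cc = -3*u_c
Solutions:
 u(c) = C1 + C2*c^4


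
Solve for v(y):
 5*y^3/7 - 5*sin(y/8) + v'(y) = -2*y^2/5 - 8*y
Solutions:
 v(y) = C1 - 5*y^4/28 - 2*y^3/15 - 4*y^2 - 40*cos(y/8)


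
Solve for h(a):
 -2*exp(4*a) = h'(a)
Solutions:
 h(a) = C1 - exp(4*a)/2


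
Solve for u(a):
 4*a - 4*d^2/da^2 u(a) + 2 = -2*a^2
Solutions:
 u(a) = C1 + C2*a + a^4/24 + a^3/6 + a^2/4


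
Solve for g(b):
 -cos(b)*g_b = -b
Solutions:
 g(b) = C1 + Integral(b/cos(b), b)


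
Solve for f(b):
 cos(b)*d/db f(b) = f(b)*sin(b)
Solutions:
 f(b) = C1/cos(b)


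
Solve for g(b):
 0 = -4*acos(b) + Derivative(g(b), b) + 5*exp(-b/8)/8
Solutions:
 g(b) = C1 + 4*b*acos(b) - 4*sqrt(1 - b^2) + 5*exp(-b/8)


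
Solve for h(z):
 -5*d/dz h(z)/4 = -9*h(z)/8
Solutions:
 h(z) = C1*exp(9*z/10)


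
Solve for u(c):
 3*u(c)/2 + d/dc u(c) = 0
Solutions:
 u(c) = C1*exp(-3*c/2)


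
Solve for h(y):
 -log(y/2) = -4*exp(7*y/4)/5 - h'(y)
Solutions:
 h(y) = C1 + y*log(y) + y*(-1 - log(2)) - 16*exp(7*y/4)/35


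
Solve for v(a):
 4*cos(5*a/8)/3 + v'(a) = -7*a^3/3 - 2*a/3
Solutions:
 v(a) = C1 - 7*a^4/12 - a^2/3 - 32*sin(5*a/8)/15


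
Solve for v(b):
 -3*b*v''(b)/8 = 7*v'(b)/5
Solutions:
 v(b) = C1 + C2/b^(41/15)


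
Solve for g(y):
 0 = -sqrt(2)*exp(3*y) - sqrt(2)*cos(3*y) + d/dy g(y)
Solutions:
 g(y) = C1 + sqrt(2)*exp(3*y)/3 + sqrt(2)*sin(3*y)/3


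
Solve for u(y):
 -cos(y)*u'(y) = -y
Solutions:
 u(y) = C1 + Integral(y/cos(y), y)


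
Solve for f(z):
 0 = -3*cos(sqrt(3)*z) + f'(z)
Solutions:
 f(z) = C1 + sqrt(3)*sin(sqrt(3)*z)


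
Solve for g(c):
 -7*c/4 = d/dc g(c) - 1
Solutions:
 g(c) = C1 - 7*c^2/8 + c


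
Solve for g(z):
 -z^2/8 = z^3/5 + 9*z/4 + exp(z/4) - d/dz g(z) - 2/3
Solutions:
 g(z) = C1 + z^4/20 + z^3/24 + 9*z^2/8 - 2*z/3 + 4*exp(z/4)


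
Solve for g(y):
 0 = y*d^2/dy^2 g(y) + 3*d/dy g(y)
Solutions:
 g(y) = C1 + C2/y^2


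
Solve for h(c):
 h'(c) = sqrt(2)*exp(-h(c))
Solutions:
 h(c) = log(C1 + sqrt(2)*c)


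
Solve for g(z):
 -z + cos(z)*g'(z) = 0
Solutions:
 g(z) = C1 + Integral(z/cos(z), z)


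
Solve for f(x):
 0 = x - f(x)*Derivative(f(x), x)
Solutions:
 f(x) = -sqrt(C1 + x^2)
 f(x) = sqrt(C1 + x^2)


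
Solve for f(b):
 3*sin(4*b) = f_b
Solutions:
 f(b) = C1 - 3*cos(4*b)/4


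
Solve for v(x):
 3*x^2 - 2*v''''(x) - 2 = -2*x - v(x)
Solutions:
 v(x) = C1*exp(-2^(3/4)*x/2) + C2*exp(2^(3/4)*x/2) + C3*sin(2^(3/4)*x/2) + C4*cos(2^(3/4)*x/2) - 3*x^2 - 2*x + 2


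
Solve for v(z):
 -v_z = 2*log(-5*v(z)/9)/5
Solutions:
 5*Integral(1/(log(-_y) - 2*log(3) + log(5)), (_y, v(z)))/2 = C1 - z


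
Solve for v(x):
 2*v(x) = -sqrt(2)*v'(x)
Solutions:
 v(x) = C1*exp(-sqrt(2)*x)


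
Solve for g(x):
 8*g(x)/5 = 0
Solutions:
 g(x) = 0


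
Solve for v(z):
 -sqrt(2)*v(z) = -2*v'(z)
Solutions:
 v(z) = C1*exp(sqrt(2)*z/2)


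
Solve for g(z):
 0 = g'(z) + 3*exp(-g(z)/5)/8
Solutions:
 g(z) = 5*log(C1 - 3*z/40)


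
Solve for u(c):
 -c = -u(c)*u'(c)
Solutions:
 u(c) = -sqrt(C1 + c^2)
 u(c) = sqrt(C1 + c^2)


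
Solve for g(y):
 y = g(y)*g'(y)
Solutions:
 g(y) = -sqrt(C1 + y^2)
 g(y) = sqrt(C1 + y^2)


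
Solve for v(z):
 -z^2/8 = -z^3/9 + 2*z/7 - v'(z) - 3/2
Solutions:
 v(z) = C1 - z^4/36 + z^3/24 + z^2/7 - 3*z/2


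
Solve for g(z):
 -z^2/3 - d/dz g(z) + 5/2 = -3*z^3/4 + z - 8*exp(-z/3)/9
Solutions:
 g(z) = C1 + 3*z^4/16 - z^3/9 - z^2/2 + 5*z/2 - 8*exp(-z/3)/3


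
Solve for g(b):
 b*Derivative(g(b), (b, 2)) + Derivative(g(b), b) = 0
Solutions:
 g(b) = C1 + C2*log(b)


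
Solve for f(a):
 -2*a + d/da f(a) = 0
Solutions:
 f(a) = C1 + a^2


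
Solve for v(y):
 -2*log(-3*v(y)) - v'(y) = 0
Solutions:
 Integral(1/(log(-_y) + log(3)), (_y, v(y)))/2 = C1 - y


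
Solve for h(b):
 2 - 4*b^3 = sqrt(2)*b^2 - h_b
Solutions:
 h(b) = C1 + b^4 + sqrt(2)*b^3/3 - 2*b


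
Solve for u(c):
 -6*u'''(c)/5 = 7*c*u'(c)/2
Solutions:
 u(c) = C1 + Integral(C2*airyai(-630^(1/3)*c/6) + C3*airybi(-630^(1/3)*c/6), c)


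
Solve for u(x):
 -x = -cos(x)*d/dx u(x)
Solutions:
 u(x) = C1 + Integral(x/cos(x), x)


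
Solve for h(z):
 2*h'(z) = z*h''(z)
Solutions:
 h(z) = C1 + C2*z^3


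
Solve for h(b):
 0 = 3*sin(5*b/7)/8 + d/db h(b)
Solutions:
 h(b) = C1 + 21*cos(5*b/7)/40


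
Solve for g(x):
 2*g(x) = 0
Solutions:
 g(x) = 0


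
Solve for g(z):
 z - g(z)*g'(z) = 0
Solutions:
 g(z) = -sqrt(C1 + z^2)
 g(z) = sqrt(C1 + z^2)


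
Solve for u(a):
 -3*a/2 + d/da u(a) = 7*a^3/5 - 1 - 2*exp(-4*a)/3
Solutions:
 u(a) = C1 + 7*a^4/20 + 3*a^2/4 - a + exp(-4*a)/6


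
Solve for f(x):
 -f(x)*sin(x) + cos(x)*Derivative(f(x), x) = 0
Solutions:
 f(x) = C1/cos(x)


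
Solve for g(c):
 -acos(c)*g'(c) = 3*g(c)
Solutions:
 g(c) = C1*exp(-3*Integral(1/acos(c), c))


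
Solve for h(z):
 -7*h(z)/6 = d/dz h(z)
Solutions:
 h(z) = C1*exp(-7*z/6)


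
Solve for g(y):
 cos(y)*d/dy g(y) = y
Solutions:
 g(y) = C1 + Integral(y/cos(y), y)


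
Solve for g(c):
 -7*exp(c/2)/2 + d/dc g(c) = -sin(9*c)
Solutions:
 g(c) = C1 + 7*exp(c/2) + cos(9*c)/9


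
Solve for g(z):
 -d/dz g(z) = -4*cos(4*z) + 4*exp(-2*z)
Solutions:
 g(z) = C1 + sin(4*z) + 2*exp(-2*z)


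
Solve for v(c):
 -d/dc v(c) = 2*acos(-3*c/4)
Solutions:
 v(c) = C1 - 2*c*acos(-3*c/4) - 2*sqrt(16 - 9*c^2)/3


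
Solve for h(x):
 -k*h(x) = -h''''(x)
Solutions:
 h(x) = C1*exp(-k^(1/4)*x) + C2*exp(k^(1/4)*x) + C3*exp(-I*k^(1/4)*x) + C4*exp(I*k^(1/4)*x)


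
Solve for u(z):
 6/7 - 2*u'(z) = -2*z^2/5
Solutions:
 u(z) = C1 + z^3/15 + 3*z/7


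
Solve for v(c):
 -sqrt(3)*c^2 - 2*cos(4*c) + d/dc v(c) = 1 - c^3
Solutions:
 v(c) = C1 - c^4/4 + sqrt(3)*c^3/3 + c + sin(4*c)/2


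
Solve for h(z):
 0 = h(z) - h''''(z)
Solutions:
 h(z) = C1*exp(-z) + C2*exp(z) + C3*sin(z) + C4*cos(z)


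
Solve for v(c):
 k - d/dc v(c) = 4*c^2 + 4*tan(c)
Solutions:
 v(c) = C1 - 4*c^3/3 + c*k + 4*log(cos(c))


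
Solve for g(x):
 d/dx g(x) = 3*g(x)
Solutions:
 g(x) = C1*exp(3*x)


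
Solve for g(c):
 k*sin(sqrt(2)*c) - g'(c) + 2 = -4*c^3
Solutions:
 g(c) = C1 + c^4 + 2*c - sqrt(2)*k*cos(sqrt(2)*c)/2


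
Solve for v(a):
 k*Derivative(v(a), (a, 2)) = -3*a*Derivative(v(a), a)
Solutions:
 v(a) = C1 + C2*sqrt(k)*erf(sqrt(6)*a*sqrt(1/k)/2)


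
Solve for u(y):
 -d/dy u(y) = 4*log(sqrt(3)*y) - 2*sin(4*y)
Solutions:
 u(y) = C1 - 4*y*log(y) - 2*y*log(3) + 4*y - cos(4*y)/2


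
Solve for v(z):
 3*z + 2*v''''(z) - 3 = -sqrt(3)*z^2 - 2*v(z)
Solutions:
 v(z) = -sqrt(3)*z^2/2 - 3*z/2 + (C1*sin(sqrt(2)*z/2) + C2*cos(sqrt(2)*z/2))*exp(-sqrt(2)*z/2) + (C3*sin(sqrt(2)*z/2) + C4*cos(sqrt(2)*z/2))*exp(sqrt(2)*z/2) + 3/2


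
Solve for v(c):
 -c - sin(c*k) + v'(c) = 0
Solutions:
 v(c) = C1 + c^2/2 - cos(c*k)/k


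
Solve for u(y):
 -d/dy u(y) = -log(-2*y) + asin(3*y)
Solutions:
 u(y) = C1 + y*log(-y) - y*asin(3*y) - y + y*log(2) - sqrt(1 - 9*y^2)/3


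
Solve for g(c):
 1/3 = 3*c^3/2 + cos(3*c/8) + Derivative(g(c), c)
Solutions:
 g(c) = C1 - 3*c^4/8 + c/3 - 8*sin(3*c/8)/3


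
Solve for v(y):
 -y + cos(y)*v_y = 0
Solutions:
 v(y) = C1 + Integral(y/cos(y), y)


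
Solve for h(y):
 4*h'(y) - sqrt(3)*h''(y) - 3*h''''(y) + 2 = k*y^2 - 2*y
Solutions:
 h(y) = C1 + C2*exp(y*(-(18 + sqrt(3)*sqrt(sqrt(3) + 108))^(1/3) + sqrt(3)/(18 + sqrt(3)*sqrt(sqrt(3) + 108))^(1/3))/6)*sin(y*(3/(18 + sqrt(3)*sqrt(sqrt(3) + 108))^(1/3) + sqrt(3)*(18 + sqrt(3)*sqrt(sqrt(3) + 108))^(1/3))/6) + C3*exp(y*(-(18 + sqrt(3)*sqrt(sqrt(3) + 108))^(1/3) + sqrt(3)/(18 + sqrt(3)*sqrt(sqrt(3) + 108))^(1/3))/6)*cos(y*(3/(18 + sqrt(3)*sqrt(sqrt(3) + 108))^(1/3) + sqrt(3)*(18 + sqrt(3)*sqrt(sqrt(3) + 108))^(1/3))/6) + C4*exp(-y*(-(18 + sqrt(3)*sqrt(sqrt(3) + 108))^(1/3) + sqrt(3)/(18 + sqrt(3)*sqrt(sqrt(3) + 108))^(1/3))/3) + k*y^3/12 + sqrt(3)*k*y^2/16 + 3*k*y/32 - y^2/4 - y/2 - sqrt(3)*y/8
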